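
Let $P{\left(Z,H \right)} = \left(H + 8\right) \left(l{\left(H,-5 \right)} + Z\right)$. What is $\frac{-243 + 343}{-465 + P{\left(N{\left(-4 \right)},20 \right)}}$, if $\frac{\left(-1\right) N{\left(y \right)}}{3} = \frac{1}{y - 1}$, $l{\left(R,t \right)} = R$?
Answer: $\frac{500}{559} \approx 0.89445$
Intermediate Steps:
$N{\left(y \right)} = - \frac{3}{-1 + y}$ ($N{\left(y \right)} = - \frac{3}{y - 1} = - \frac{3}{-1 + y}$)
$P{\left(Z,H \right)} = \left(8 + H\right) \left(H + Z\right)$ ($P{\left(Z,H \right)} = \left(H + 8\right) \left(H + Z\right) = \left(8 + H\right) \left(H + Z\right)$)
$\frac{-243 + 343}{-465 + P{\left(N{\left(-4 \right)},20 \right)}} = \frac{-243 + 343}{-465 + \left(20^{2} + 8 \cdot 20 + 8 \left(- \frac{3}{-1 - 4}\right) + 20 \left(- \frac{3}{-1 - 4}\right)\right)} = \frac{100}{-465 + \left(400 + 160 + 8 \left(- \frac{3}{-5}\right) + 20 \left(- \frac{3}{-5}\right)\right)} = \frac{100}{-465 + \left(400 + 160 + 8 \left(\left(-3\right) \left(- \frac{1}{5}\right)\right) + 20 \left(\left(-3\right) \left(- \frac{1}{5}\right)\right)\right)} = \frac{100}{-465 + \left(400 + 160 + 8 \cdot \frac{3}{5} + 20 \cdot \frac{3}{5}\right)} = \frac{100}{-465 + \left(400 + 160 + \frac{24}{5} + 12\right)} = \frac{100}{-465 + \frac{2884}{5}} = \frac{100}{\frac{559}{5}} = 100 \cdot \frac{5}{559} = \frac{500}{559}$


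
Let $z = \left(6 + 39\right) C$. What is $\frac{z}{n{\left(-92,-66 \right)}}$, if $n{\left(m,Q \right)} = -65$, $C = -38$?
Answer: $\frac{342}{13} \approx 26.308$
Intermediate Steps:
$z = -1710$ ($z = \left(6 + 39\right) \left(-38\right) = 45 \left(-38\right) = -1710$)
$\frac{z}{n{\left(-92,-66 \right)}} = - \frac{1710}{-65} = \left(-1710\right) \left(- \frac{1}{65}\right) = \frac{342}{13}$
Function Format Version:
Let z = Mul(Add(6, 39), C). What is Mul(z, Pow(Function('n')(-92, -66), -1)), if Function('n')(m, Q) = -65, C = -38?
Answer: Rational(342, 13) ≈ 26.308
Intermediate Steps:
z = -1710 (z = Mul(Add(6, 39), -38) = Mul(45, -38) = -1710)
Mul(z, Pow(Function('n')(-92, -66), -1)) = Mul(-1710, Pow(-65, -1)) = Mul(-1710, Rational(-1, 65)) = Rational(342, 13)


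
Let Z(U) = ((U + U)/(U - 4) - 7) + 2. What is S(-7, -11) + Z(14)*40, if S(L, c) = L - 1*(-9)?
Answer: -86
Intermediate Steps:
S(L, c) = 9 + L (S(L, c) = L + 9 = 9 + L)
Z(U) = -5 + 2*U/(-4 + U) (Z(U) = ((2*U)/(-4 + U) - 7) + 2 = (2*U/(-4 + U) - 7) + 2 = (-7 + 2*U/(-4 + U)) + 2 = -5 + 2*U/(-4 + U))
S(-7, -11) + Z(14)*40 = (9 - 7) + ((20 - 3*14)/(-4 + 14))*40 = 2 + ((20 - 42)/10)*40 = 2 + ((1/10)*(-22))*40 = 2 - 11/5*40 = 2 - 88 = -86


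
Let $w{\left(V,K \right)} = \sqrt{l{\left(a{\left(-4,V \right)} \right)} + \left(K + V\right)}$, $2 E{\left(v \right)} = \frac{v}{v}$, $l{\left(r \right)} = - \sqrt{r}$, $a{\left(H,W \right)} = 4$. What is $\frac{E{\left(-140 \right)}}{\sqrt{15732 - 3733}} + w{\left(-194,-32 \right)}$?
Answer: $\frac{\sqrt{71}}{1846} + 2 i \sqrt{57} \approx 0.0045645 + 15.1 i$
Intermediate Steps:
$E{\left(v \right)} = \frac{1}{2}$ ($E{\left(v \right)} = \frac{v \frac{1}{v}}{2} = \frac{1}{2} \cdot 1 = \frac{1}{2}$)
$w{\left(V,K \right)} = \sqrt{-2 + K + V}$ ($w{\left(V,K \right)} = \sqrt{- \sqrt{4} + \left(K + V\right)} = \sqrt{\left(-1\right) 2 + \left(K + V\right)} = \sqrt{-2 + \left(K + V\right)} = \sqrt{-2 + K + V}$)
$\frac{E{\left(-140 \right)}}{\sqrt{15732 - 3733}} + w{\left(-194,-32 \right)} = \frac{1}{2 \sqrt{15732 - 3733}} + \sqrt{-2 - 32 - 194} = \frac{1}{2 \sqrt{11999}} + \sqrt{-228} = \frac{1}{2 \cdot 13 \sqrt{71}} + 2 i \sqrt{57} = \frac{\frac{1}{923} \sqrt{71}}{2} + 2 i \sqrt{57} = \frac{\sqrt{71}}{1846} + 2 i \sqrt{57}$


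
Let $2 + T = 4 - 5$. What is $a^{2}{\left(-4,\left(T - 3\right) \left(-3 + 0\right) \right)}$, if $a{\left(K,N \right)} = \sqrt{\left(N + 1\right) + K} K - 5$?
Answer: $265 + 40 \sqrt{15} \approx 419.92$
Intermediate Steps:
$T = -3$ ($T = -2 + \left(4 - 5\right) = -2 - 1 = -3$)
$a{\left(K,N \right)} = -5 + K \sqrt{1 + K + N}$ ($a{\left(K,N \right)} = \sqrt{\left(1 + N\right) + K} K - 5 = \sqrt{1 + K + N} K - 5 = K \sqrt{1 + K + N} - 5 = -5 + K \sqrt{1 + K + N}$)
$a^{2}{\left(-4,\left(T - 3\right) \left(-3 + 0\right) \right)} = \left(-5 - 4 \sqrt{1 - 4 + \left(-3 - 3\right) \left(-3 + 0\right)}\right)^{2} = \left(-5 - 4 \sqrt{1 - 4 - -18}\right)^{2} = \left(-5 - 4 \sqrt{1 - 4 + 18}\right)^{2} = \left(-5 - 4 \sqrt{15}\right)^{2}$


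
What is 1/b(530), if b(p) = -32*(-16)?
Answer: 1/512 ≈ 0.0019531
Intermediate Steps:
b(p) = 512
1/b(530) = 1/512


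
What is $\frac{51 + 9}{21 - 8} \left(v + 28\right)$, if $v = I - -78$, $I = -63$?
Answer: $\frac{2580}{13} \approx 198.46$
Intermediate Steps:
$v = 15$ ($v = -63 - -78 = -63 + 78 = 15$)
$\frac{51 + 9}{21 - 8} \left(v + 28\right) = \frac{51 + 9}{21 - 8} \left(15 + 28\right) = \frac{60}{13} \cdot 43 = \frac{2580}{13}$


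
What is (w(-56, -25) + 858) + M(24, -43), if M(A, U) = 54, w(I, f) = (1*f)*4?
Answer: 812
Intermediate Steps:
w(I, f) = 4*f (w(I, f) = f*4 = 4*f)
(w(-56, -25) + 858) + M(24, -43) = (4*(-25) + 858) + 54 = (-100 + 858) + 54 = 758 + 54 = 812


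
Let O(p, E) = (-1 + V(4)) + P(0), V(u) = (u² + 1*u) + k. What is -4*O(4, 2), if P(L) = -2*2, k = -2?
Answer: -52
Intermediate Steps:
P(L) = -4
V(u) = -2 + u + u² (V(u) = (u² + 1*u) - 2 = (u² + u) - 2 = (u + u²) - 2 = -2 + u + u²)
O(p, E) = 13 (O(p, E) = (-1 + (-2 + 4 + 4²)) - 4 = (-1 + (-2 + 4 + 16)) - 4 = (-1 + 18) - 4 = 17 - 4 = 13)
-4*O(4, 2) = -4*13 = -52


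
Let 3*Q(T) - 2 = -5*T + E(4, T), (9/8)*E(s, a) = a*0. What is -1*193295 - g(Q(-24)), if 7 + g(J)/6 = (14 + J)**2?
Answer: -633551/3 ≈ -2.1118e+5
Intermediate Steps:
E(s, a) = 0 (E(s, a) = 8*(a*0)/9 = (8/9)*0 = 0)
Q(T) = 2/3 - 5*T/3 (Q(T) = 2/3 + (-5*T + 0)/3 = 2/3 + (-5*T)/3 = 2/3 - 5*T/3)
g(J) = -42 + 6*(14 + J)**2
-1*193295 - g(Q(-24)) = -1*193295 - (-42 + 6*(14 + (2/3 - 5/3*(-24)))**2) = -193295 - (-42 + 6*(14 + (2/3 + 40))**2) = -193295 - (-42 + 6*(14 + 122/3)**2) = -193295 - (-42 + 6*(164/3)**2) = -193295 - (-42 + 6*(26896/9)) = -193295 - (-42 + 53792/3) = -193295 - 1*53666/3 = -193295 - 53666/3 = -633551/3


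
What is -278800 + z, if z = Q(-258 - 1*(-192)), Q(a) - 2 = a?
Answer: -278864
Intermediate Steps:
Q(a) = 2 + a
z = -64 (z = 2 + (-258 - 1*(-192)) = 2 + (-258 + 192) = 2 - 66 = -64)
-278800 + z = -278800 - 64 = -278864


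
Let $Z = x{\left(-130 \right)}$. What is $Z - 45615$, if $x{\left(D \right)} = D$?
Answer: $-45745$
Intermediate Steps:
$Z = -130$
$Z - 45615 = -130 - 45615 = -45745$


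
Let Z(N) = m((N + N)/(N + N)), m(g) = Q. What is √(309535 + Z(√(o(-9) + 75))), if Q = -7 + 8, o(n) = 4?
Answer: 4*√19346 ≈ 556.36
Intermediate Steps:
Q = 1
m(g) = 1
Z(N) = 1
√(309535 + Z(√(o(-9) + 75))) = √(309535 + 1) = √309536 = 4*√19346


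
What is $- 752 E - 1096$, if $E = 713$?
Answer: $-537272$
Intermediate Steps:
$- 752 E - 1096 = \left(-752\right) 713 - 1096 = -536176 - 1096 = -537272$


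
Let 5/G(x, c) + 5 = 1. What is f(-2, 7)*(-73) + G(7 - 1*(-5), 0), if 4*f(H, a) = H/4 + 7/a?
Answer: -83/8 ≈ -10.375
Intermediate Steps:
G(x, c) = -5/4 (G(x, c) = 5/(-5 + 1) = 5/(-4) = 5*(-¼) = -5/4)
f(H, a) = H/16 + 7/(4*a) (f(H, a) = (H/4 + 7/a)/4 = (7/a + H/4)/4 = H/16 + 7/(4*a))
f(-2, 7)*(-73) + G(7 - 1*(-5), 0) = ((1/16)*(28 - 2*7)/7)*(-73) - 5/4 = ((1/16)*(⅐)*(28 - 14))*(-73) - 5/4 = ((1/16)*(⅐)*14)*(-73) - 5/4 = (⅛)*(-73) - 5/4 = -73/8 - 5/4 = -83/8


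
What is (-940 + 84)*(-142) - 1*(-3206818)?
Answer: 3328370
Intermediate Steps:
(-940 + 84)*(-142) - 1*(-3206818) = -856*(-142) + 3206818 = 121552 + 3206818 = 3328370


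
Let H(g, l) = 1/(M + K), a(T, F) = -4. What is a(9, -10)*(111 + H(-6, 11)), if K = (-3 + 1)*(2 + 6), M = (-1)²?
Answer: -6656/15 ≈ -443.73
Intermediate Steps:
M = 1
K = -16 (K = -2*8 = -16)
H(g, l) = -1/15 (H(g, l) = 1/(1 - 16) = 1/(-15) = -1/15)
a(9, -10)*(111 + H(-6, 11)) = -4*(111 - 1/15) = -4*1664/15 = -6656/15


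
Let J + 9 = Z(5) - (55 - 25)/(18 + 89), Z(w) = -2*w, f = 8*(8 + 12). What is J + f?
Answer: 15057/107 ≈ 140.72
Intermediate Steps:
f = 160 (f = 8*20 = 160)
J = -2063/107 (J = -9 + (-2*5 - (55 - 25)/(18 + 89)) = -9 + (-10 - 30/107) = -9 - 1100/107 = -2063/107 ≈ -19.280)
J + f = -2063/107 + 160 = 15057/107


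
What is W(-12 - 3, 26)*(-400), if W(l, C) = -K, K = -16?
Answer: -6400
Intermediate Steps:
W(l, C) = 16 (W(l, C) = -1*(-16) = 16)
W(-12 - 3, 26)*(-400) = 16*(-400) = -6400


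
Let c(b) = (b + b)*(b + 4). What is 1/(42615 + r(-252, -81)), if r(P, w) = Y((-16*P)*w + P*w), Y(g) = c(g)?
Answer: 1/187489977975 ≈ 5.3336e-12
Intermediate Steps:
c(b) = 2*b*(4 + b) (c(b) = (2*b)*(4 + b) = 2*b*(4 + b))
Y(g) = 2*g*(4 + g)
r(P, w) = -30*P*w*(4 - 15*P*w) (r(P, w) = 2*((-16*P)*w + P*w)*(4 + ((-16*P)*w + P*w)) = 2*(-16*P*w + P*w)*(4 + (-16*P*w + P*w)) = 2*(-15*P*w)*(4 - 15*P*w) = -30*P*w*(4 - 15*P*w))
1/(42615 + r(-252, -81)) = 1/(42615 + 30*(-252)*(-81)*(-4 + 15*(-252)*(-81))) = 1/(42615 + 30*(-252)*(-81)*(-4 + 306180)) = 1/(42615 + 30*(-252)*(-81)*306176) = 1/(42615 + 187489935360) = 1/187489977975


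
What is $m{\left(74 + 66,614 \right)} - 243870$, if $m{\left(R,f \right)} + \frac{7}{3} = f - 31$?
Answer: $- \frac{729868}{3} \approx -2.4329 \cdot 10^{5}$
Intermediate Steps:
$m{\left(R,f \right)} = - \frac{100}{3} + f$ ($m{\left(R,f \right)} = - \frac{7}{3} + \left(f - 31\right) = - \frac{7}{3} + \left(-31 + f\right) = - \frac{100}{3} + f$)
$m{\left(74 + 66,614 \right)} - 243870 = \left(- \frac{100}{3} + 614\right) - 243870 = \frac{1742}{3} - 243870 = - \frac{729868}{3}$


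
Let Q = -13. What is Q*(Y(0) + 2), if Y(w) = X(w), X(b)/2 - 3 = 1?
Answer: -130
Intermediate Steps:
X(b) = 8 (X(b) = 6 + 2*1 = 6 + 2 = 8)
Y(w) = 8
Q*(Y(0) + 2) = -13*(8 + 2) = -13*10 = -130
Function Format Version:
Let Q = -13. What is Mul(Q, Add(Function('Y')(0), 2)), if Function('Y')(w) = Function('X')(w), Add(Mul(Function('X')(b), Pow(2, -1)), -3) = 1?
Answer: -130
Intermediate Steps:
Function('X')(b) = 8 (Function('X')(b) = Add(6, Mul(2, 1)) = Add(6, 2) = 8)
Function('Y')(w) = 8
Mul(Q, Add(Function('Y')(0), 2)) = Mul(-13, Add(8, 2)) = Mul(-13, 10) = -130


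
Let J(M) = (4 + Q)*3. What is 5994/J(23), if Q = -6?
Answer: -999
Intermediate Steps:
J(M) = -6 (J(M) = (4 - 6)*3 = -2*3 = -6)
5994/J(23) = 5994/(-6) = 5994*(-⅙) = -999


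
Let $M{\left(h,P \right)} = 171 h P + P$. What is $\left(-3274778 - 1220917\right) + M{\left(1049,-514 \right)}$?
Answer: $-96697015$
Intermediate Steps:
$M{\left(h,P \right)} = P + 171 P h$ ($M{\left(h,P \right)} = 171 P h + P = P + 171 P h$)
$\left(-3274778 - 1220917\right) + M{\left(1049,-514 \right)} = \left(-3274778 - 1220917\right) - 514 \left(1 + 171 \cdot 1049\right) = -4495695 - 514 \left(1 + 179379\right) = -4495695 - 92201320 = -96697015$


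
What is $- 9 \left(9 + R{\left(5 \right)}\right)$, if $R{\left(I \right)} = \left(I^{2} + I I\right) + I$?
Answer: $-576$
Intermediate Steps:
$R{\left(I \right)} = I + 2 I^{2}$ ($R{\left(I \right)} = \left(I^{2} + I^{2}\right) + I = 2 I^{2} + I = I + 2 I^{2}$)
$- 9 \left(9 + R{\left(5 \right)}\right) = - 9 \left(9 + 5 \left(1 + 2 \cdot 5\right)\right) = - 9 \left(9 + 5 \left(1 + 10\right)\right) = - 9 \left(9 + 5 \cdot 11\right) = - 9 \left(9 + 55\right) = \left(-9\right) 64 = -576$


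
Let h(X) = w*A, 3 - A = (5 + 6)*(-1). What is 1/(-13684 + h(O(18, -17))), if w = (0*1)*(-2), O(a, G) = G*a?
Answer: -1/13684 ≈ -7.3078e-5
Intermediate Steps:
w = 0 (w = 0*(-2) = 0)
A = 14 (A = 3 - (5 + 6)*(-1) = 3 - 11*(-1) = 3 - 1*(-11) = 3 + 11 = 14)
h(X) = 0 (h(X) = 0*14 = 0)
1/(-13684 + h(O(18, -17))) = 1/(-13684 + 0) = 1/(-13684) = -1/13684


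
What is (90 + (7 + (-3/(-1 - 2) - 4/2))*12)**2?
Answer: 26244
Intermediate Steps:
(90 + (7 + (-3/(-1 - 2) - 4/2))*12)**2 = (90 + (7 + (-3/(-3) - 4*1/2))*12)**2 = (90 + (7 + (-3*(-1/3) - 2))*12)**2 = (90 + (7 + (1 - 2))*12)**2 = (90 + (7 - 1)*12)**2 = (90 + 6*12)**2 = (90 + 72)**2 = 162**2 = 26244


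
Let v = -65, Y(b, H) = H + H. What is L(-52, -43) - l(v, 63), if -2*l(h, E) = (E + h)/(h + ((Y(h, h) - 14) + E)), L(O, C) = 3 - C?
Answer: 6717/146 ≈ 46.007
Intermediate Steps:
Y(b, H) = 2*H
l(h, E) = -(E + h)/(2*(-14 + E + 3*h)) (l(h, E) = -(E + h)/(2*(h + ((2*h - 14) + E))) = -(E + h)/(2*(h + ((-14 + 2*h) + E))) = -(E + h)/(2*(h + (-14 + E + 2*h))) = -(E + h)/(2*(-14 + E + 3*h)))
L(-52, -43) - l(v, 63) = (3 - 1*(-43)) - (-1*63 - 1*(-65))/(2*(-14 + 63 + 3*(-65))) = (3 + 43) - (-63 + 65)/(2*(-14 + 63 - 195)) = 46 - 2/(2*(-146)) = 46 - (-1)*2/(2*146) = 46 - 1*(-1/146) = 46 + 1/146 = 6717/146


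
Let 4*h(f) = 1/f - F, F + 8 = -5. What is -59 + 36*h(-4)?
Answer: 223/4 ≈ 55.750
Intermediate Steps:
F = -13 (F = -8 - 5 = -13)
h(f) = 13/4 + 1/(4*f) (h(f) = (1/f - 1*(-13))/4 = (1/f + 13)/4 = (13 + 1/f)/4 = 13/4 + 1/(4*f))
-59 + 36*h(-4) = -59 + 36*((1/4)*(1 + 13*(-4))/(-4)) = -59 + 36*((1/4)*(-1/4)*(1 - 52)) = -59 + 36*((1/4)*(-1/4)*(-51)) = -59 + 36*(51/16) = -59 + 459/4 = 223/4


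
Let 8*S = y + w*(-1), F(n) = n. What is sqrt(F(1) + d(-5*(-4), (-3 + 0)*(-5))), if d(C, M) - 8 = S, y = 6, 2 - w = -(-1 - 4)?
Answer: 9*sqrt(2)/4 ≈ 3.1820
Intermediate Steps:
w = -3 (w = 2 - (-1)*(-1 - 4) = 2 - (-1)*(-5) = 2 - 1*5 = 2 - 5 = -3)
S = 9/8 (S = (6 - 3*(-1))/8 = (6 + 3)/8 = (1/8)*9 = 9/8 ≈ 1.1250)
d(C, M) = 73/8 (d(C, M) = 8 + 9/8 = 73/8)
sqrt(F(1) + d(-5*(-4), (-3 + 0)*(-5))) = sqrt(1 + 73/8) = sqrt(81/8) = 9*sqrt(2)/4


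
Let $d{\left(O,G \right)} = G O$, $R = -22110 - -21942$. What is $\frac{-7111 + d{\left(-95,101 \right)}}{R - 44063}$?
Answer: $\frac{16706}{44231} \approx 0.3777$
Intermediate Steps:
$R = -168$ ($R = -22110 + 21942 = -168$)
$\frac{-7111 + d{\left(-95,101 \right)}}{R - 44063} = \frac{-7111 + 101 \left(-95\right)}{-168 - 44063} = \frac{-7111 - 9595}{-44231} = \left(-16706\right) \left(- \frac{1}{44231}\right) = \frac{16706}{44231}$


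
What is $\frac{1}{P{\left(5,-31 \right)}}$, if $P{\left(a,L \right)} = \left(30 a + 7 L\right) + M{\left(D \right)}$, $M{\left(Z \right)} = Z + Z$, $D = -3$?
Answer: $- \frac{1}{73} \approx -0.013699$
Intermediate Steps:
$M{\left(Z \right)} = 2 Z$
$P{\left(a,L \right)} = -6 + 7 L + 30 a$ ($P{\left(a,L \right)} = \left(30 a + 7 L\right) + 2 \left(-3\right) = \left(7 L + 30 a\right) - 6 = -6 + 7 L + 30 a$)
$\frac{1}{P{\left(5,-31 \right)}} = \frac{1}{-6 + 7 \left(-31\right) + 30 \cdot 5} = \frac{1}{-6 - 217 + 150} = \frac{1}{-73} = - \frac{1}{73}$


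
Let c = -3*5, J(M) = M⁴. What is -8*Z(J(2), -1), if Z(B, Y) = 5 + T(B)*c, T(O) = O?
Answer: 1880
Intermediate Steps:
c = -15
Z(B, Y) = 5 - 15*B (Z(B, Y) = 5 + B*(-15) = 5 - 15*B)
-8*Z(J(2), -1) = -8*(5 - 15*2⁴) = -8*(5 - 15*16) = -8*(5 - 240) = -8*(-235) = 1880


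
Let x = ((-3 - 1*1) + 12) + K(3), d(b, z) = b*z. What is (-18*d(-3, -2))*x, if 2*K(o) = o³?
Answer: -2322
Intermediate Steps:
K(o) = o³/2
x = 43/2 (x = ((-3 - 1*1) + 12) + (½)*3³ = ((-3 - 1) + 12) + (½)*27 = (-4 + 12) + 27/2 = 8 + 27/2 = 43/2 ≈ 21.500)
(-18*d(-3, -2))*x = -(-54)*(-2)*(43/2) = -18*6*(43/2) = -108*43/2 = -2322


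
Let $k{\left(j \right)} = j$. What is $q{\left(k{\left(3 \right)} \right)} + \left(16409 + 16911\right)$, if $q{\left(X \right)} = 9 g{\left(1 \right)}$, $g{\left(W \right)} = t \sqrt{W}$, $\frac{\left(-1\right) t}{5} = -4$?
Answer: $33500$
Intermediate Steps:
$t = 20$ ($t = \left(-5\right) \left(-4\right) = 20$)
$g{\left(W \right)} = 20 \sqrt{W}$
$q{\left(X \right)} = 180$ ($q{\left(X \right)} = 9 \cdot 20 \sqrt{1} = 9 \cdot 20 \cdot 1 = 9 \cdot 20 = 180$)
$q{\left(k{\left(3 \right)} \right)} + \left(16409 + 16911\right) = 180 + \left(16409 + 16911\right) = 180 + 33320 = 33500$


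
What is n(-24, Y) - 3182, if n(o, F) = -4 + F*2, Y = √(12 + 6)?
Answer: -3186 + 6*√2 ≈ -3177.5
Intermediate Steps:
Y = 3*√2 (Y = √18 = 3*√2 ≈ 4.2426)
n(o, F) = -4 + 2*F
n(-24, Y) - 3182 = (-4 + 2*(3*√2)) - 3182 = (-4 + 6*√2) - 3182 = -3186 + 6*√2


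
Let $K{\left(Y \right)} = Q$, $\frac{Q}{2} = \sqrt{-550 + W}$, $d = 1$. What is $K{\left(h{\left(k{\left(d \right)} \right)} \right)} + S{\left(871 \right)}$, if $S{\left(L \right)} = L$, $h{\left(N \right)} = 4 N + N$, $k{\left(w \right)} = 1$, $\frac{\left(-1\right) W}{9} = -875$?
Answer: $871 + 10 \sqrt{293} \approx 1042.2$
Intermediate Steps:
$W = 7875$ ($W = \left(-9\right) \left(-875\right) = 7875$)
$h{\left(N \right)} = 5 N$
$Q = 10 \sqrt{293}$ ($Q = 2 \sqrt{-550 + 7875} = 2 \sqrt{7325} = 2 \cdot 5 \sqrt{293} = 10 \sqrt{293} \approx 171.17$)
$K{\left(Y \right)} = 10 \sqrt{293}$
$K{\left(h{\left(k{\left(d \right)} \right)} \right)} + S{\left(871 \right)} = 10 \sqrt{293} + 871 = 871 + 10 \sqrt{293}$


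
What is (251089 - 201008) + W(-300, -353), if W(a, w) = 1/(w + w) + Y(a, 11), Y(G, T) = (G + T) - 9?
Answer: 35146797/706 ≈ 49783.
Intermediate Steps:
Y(G, T) = -9 + G + T
W(a, w) = 2 + a + 1/(2*w) (W(a, w) = 1/(w + w) + (-9 + a + 11) = 1/(2*w) + (2 + a) = 2 + a + 1/(2*w))
(251089 - 201008) + W(-300, -353) = (251089 - 201008) + (2 - 300 + (1/2)/(-353)) = 50081 + (2 - 300 + (1/2)*(-1/353)) = 50081 + (2 - 300 - 1/706) = 50081 - 210389/706 = 35146797/706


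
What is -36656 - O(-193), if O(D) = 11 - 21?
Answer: -36646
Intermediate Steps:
O(D) = -10
-36656 - O(-193) = -36656 - 1*(-10) = -36656 + 10 = -36646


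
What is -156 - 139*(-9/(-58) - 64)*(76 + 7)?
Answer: 42712463/58 ≈ 7.3642e+5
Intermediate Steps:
-156 - 139*(-9/(-58) - 64)*(76 + 7) = -156 - 139*(-9*(-1/58) - 64)*83 = -156 - 139*(9/58 - 64)*83 = -156 - (-514717)*83/58 = -156 - 139*(-307349/58) = -156 + 42721511/58 = 42712463/58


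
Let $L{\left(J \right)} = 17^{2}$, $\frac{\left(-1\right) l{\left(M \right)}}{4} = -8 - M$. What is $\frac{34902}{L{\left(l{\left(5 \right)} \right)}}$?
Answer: $\frac{34902}{289} \approx 120.77$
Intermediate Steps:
$l{\left(M \right)} = 32 + 4 M$ ($l{\left(M \right)} = - 4 \left(-8 - M\right) = 32 + 4 M$)
$L{\left(J \right)} = 289$
$\frac{34902}{L{\left(l{\left(5 \right)} \right)}} = \frac{34902}{289}$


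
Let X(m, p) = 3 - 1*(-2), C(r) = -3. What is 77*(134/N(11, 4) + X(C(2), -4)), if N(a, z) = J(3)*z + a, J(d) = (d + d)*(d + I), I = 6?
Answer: 97713/227 ≈ 430.45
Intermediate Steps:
X(m, p) = 5 (X(m, p) = 3 + 2 = 5)
J(d) = 2*d*(6 + d) (J(d) = (d + d)*(d + 6) = (2*d)*(6 + d) = 2*d*(6 + d))
N(a, z) = a + 54*z (N(a, z) = (2*3*(6 + 3))*z + a = (2*3*9)*z + a = 54*z + a = a + 54*z)
77*(134/N(11, 4) + X(C(2), -4)) = 77*(134/(11 + 54*4) + 5) = 77*(134/(11 + 216) + 5) = 77*(134/227 + 5) = 77*(1269/227) = 97713/227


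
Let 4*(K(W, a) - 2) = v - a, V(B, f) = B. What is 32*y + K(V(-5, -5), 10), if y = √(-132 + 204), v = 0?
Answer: -½ + 192*√2 ≈ 271.03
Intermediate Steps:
K(W, a) = 2 - a/4 (K(W, a) = 2 + (0 - a)/4 = 2 + (-a)/4 = 2 - a/4)
y = 6*√2 (y = √72 = 6*√2 ≈ 8.4853)
32*y + K(V(-5, -5), 10) = 32*(6*√2) + (2 - ¼*10) = 192*√2 + (2 - 5/2) = 192*√2 - ½ = -½ + 192*√2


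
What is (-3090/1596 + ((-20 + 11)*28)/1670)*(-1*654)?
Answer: 151577907/111055 ≈ 1364.9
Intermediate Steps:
(-3090/1596 + ((-20 + 11)*28)/1670)*(-1*654) = (-3090*1/1596 - 9*28*(1/1670))*(-654) = (-515/266 - 252*1/1670)*(-654) = (-515/266 - 126/835)*(-654) = -463541/222110*(-654) = 151577907/111055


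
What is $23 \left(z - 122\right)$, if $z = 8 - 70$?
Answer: $-4232$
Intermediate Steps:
$z = -62$
$23 \left(z - 122\right) = 23 \left(-62 - 122\right) = 23 \left(-184\right) = -4232$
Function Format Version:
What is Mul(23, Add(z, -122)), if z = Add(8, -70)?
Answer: -4232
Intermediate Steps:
z = -62
Mul(23, Add(z, -122)) = Mul(23, Add(-62, -122)) = Mul(23, -184) = -4232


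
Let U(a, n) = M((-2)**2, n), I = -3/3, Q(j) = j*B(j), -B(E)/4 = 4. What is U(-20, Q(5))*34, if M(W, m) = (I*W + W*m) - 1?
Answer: -11050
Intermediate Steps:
B(E) = -16 (B(E) = -4*4 = -16)
Q(j) = -16*j (Q(j) = j*(-16) = -16*j)
I = -1 (I = -3*1/3 = -1)
M(W, m) = -1 - W + W*m (M(W, m) = (-W + W*m) - 1 = -1 - W + W*m)
U(a, n) = -5 + 4*n (U(a, n) = -1 - 1*(-2)**2 + (-2)**2*n = -1 - 1*4 + 4*n = -1 - 4 + 4*n = -5 + 4*n)
U(-20, Q(5))*34 = (-5 + 4*(-16*5))*34 = (-5 + 4*(-80))*34 = (-5 - 320)*34 = -325*34 = -11050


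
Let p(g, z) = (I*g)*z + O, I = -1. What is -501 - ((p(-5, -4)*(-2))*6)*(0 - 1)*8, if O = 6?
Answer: 843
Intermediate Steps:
p(g, z) = 6 - g*z (p(g, z) = (-g)*z + 6 = -g*z + 6 = 6 - g*z)
-501 - ((p(-5, -4)*(-2))*6)*(0 - 1)*8 = -501 - (((6 - 1*(-5)*(-4))*(-2))*6)*(0 - 1)*8 = -501 - (((6 - 20)*(-2))*6)*(-1)*8 = -501 - (-14*(-2)*6)*(-1)*8 = -501 - (28*6)*(-1)*8 = -501 - 168*(-1)*8 = -501 - (-168)*8 = -501 - 1*(-1344) = -501 + 1344 = 843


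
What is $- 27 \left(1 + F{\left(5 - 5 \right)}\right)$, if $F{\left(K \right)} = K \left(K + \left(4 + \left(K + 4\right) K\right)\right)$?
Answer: $-27$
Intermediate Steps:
$F{\left(K \right)} = K \left(4 + K + K \left(4 + K\right)\right)$ ($F{\left(K \right)} = K \left(K + \left(4 + \left(4 + K\right) K\right)\right) = K \left(K + \left(4 + K \left(4 + K\right)\right)\right) = K \left(4 + K + K \left(4 + K\right)\right)$)
$- 27 \left(1 + F{\left(5 - 5 \right)}\right) = - 27 \left(1 + \left(5 - 5\right) \left(4 + \left(5 - 5\right)^{2} + 5 \left(5 - 5\right)\right)\right) = - 27 \left(1 + 0 \left(4 + 0^{2} + 5 \cdot 0\right)\right) = - 27 \left(1 + 0 \left(4 + 0 + 0\right)\right) = - 27 \left(1 + 0 \cdot 4\right) = - 27 \left(1 + 0\right) = \left(-27\right) 1 = -27$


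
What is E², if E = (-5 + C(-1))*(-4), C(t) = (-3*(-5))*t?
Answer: 6400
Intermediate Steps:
C(t) = 15*t
E = 80 (E = (-5 + 15*(-1))*(-4) = (-5 - 15)*(-4) = -20*(-4) = 80)
E² = 80² = 6400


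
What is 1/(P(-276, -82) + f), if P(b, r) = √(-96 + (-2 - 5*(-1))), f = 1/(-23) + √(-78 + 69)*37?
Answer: 23/(-1 + 2553*I + 23*I*√93) ≈ -2.9872e-6 - 0.0082889*I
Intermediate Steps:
f = -1/23 + 111*I (f = -1/23 + √(-9)*37 = -1/23 + (3*I)*37 = -1/23 + 111*I ≈ -0.043478 + 111.0*I)
P(b, r) = I*√93 (P(b, r) = √(-96 + (-2 + 5)) = √(-96 + 3) = √(-93) = I*√93)
1/(P(-276, -82) + f) = 1/(I*√93 + (-1/23 + 111*I)) = 1/(-1/23 + 111*I + I*√93)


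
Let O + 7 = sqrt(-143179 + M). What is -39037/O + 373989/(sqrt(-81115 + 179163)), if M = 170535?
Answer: -39037/3901 - 78074*sqrt(6839)/27307 + 373989*sqrt(383)/6128 ≈ 947.92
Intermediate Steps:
O = -7 + 2*sqrt(6839) (O = -7 + sqrt(-143179 + 170535) = -7 + sqrt(27356) = -7 + 2*sqrt(6839) ≈ 158.40)
-39037/O + 373989/(sqrt(-81115 + 179163)) = -39037/(-7 + 2*sqrt(6839)) + 373989/(sqrt(-81115 + 179163)) = -39037/(-7 + 2*sqrt(6839)) + 373989/(sqrt(98048)) = -39037/(-7 + 2*sqrt(6839)) + 373989/((16*sqrt(383))) = -39037/(-7 + 2*sqrt(6839)) + 373989*(sqrt(383)/6128) = -39037/(-7 + 2*sqrt(6839)) + 373989*sqrt(383)/6128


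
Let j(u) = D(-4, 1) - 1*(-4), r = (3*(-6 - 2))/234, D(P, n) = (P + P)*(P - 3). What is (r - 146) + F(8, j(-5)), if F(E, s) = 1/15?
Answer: -28477/195 ≈ -146.04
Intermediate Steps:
D(P, n) = 2*P*(-3 + P) (D(P, n) = (2*P)*(-3 + P) = 2*P*(-3 + P))
r = -4/39 (r = (3*(-8))*(1/234) = -24*1/234 = -4/39 ≈ -0.10256)
j(u) = 60 (j(u) = 2*(-4)*(-3 - 4) - 1*(-4) = 2*(-4)*(-7) + 4 = 56 + 4 = 60)
F(E, s) = 1/15
(r - 146) + F(8, j(-5)) = (-4/39 - 146) + 1/15 = -5698/39 + 1/15 = -28477/195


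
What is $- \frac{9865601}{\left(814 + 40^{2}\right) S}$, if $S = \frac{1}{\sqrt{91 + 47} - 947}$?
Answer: $\frac{9342724147}{2414} - \frac{9865601 \sqrt{138}}{2414} \approx 3.8222 \cdot 10^{6}$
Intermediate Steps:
$S = \frac{1}{-947 + \sqrt{138}}$ ($S = \frac{1}{\sqrt{138} - 947} = \frac{1}{-947 + \sqrt{138}} \approx -0.0010692$)
$- \frac{9865601}{\left(814 + 40^{2}\right) S} = - \frac{9865601}{\left(814 + 40^{2}\right) \left(- \frac{947}{896671} - \frac{\sqrt{138}}{896671}\right)} = - \frac{9865601}{\left(814 + 1600\right) \left(- \frac{947}{896671} - \frac{\sqrt{138}}{896671}\right)} = - \frac{9865601}{2414 \left(- \frac{947}{896671} - \frac{\sqrt{138}}{896671}\right)} = - \frac{9865601}{- \frac{2286058}{896671} - \frac{2414 \sqrt{138}}{896671}}$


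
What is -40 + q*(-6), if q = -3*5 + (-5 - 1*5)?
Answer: 110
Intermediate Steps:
q = -25 (q = -15 + (-5 - 5) = -15 - 10 = -25)
-40 + q*(-6) = -40 - 25*(-6) = -40 + 150 = 110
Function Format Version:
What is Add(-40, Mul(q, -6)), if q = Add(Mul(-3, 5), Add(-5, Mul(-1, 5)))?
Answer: 110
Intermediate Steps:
q = -25 (q = Add(-15, Add(-5, -5)) = Add(-15, -10) = -25)
Add(-40, Mul(q, -6)) = Add(-40, Mul(-25, -6)) = Add(-40, 150) = 110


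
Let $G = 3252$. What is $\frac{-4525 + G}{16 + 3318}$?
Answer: $- \frac{1273}{3334} \approx -0.38182$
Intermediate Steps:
$\frac{-4525 + G}{16 + 3318} = \frac{-4525 + 3252}{16 + 3318} = - \frac{1273}{3334}$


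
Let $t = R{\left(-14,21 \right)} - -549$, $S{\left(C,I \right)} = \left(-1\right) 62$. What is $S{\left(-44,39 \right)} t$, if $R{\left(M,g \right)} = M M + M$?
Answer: $-45322$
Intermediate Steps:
$S{\left(C,I \right)} = -62$
$R{\left(M,g \right)} = M + M^{2}$ ($R{\left(M,g \right)} = M^{2} + M = M + M^{2}$)
$t = 731$ ($t = - 14 \left(1 - 14\right) - -549 = \left(-14\right) \left(-13\right) + 549 = 182 + 549 = 731$)
$S{\left(-44,39 \right)} t = \left(-62\right) 731 = -45322$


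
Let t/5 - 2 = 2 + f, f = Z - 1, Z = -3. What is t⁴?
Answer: 0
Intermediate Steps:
f = -4 (f = -3 - 1 = -4)
t = 0 (t = 10 + 5*(2 - 4) = 10 + 5*(-2) = 10 - 10 = 0)
t⁴ = 0⁴ = 0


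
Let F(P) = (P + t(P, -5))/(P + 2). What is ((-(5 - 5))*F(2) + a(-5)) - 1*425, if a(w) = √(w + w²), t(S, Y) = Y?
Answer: -425 + 2*√5 ≈ -420.53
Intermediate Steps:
F(P) = (-5 + P)/(2 + P) (F(P) = (P - 5)/(P + 2) = (-5 + P)/(2 + P))
((-(5 - 5))*F(2) + a(-5)) - 1*425 = ((-(5 - 5))*((-5 + 2)/(2 + 2)) + √(-5*(1 - 5))) - 1*425 = ((-1*0)*(-3/4) + √(-5*(-4))) - 425 = (0*((¼)*(-3)) + √20) - 425 = (0*(-¾) + 2*√5) - 425 = (0 + 2*√5) - 425 = 2*√5 - 425 = -425 + 2*√5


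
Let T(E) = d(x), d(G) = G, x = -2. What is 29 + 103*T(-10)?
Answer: -177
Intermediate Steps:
T(E) = -2
29 + 103*T(-10) = 29 + 103*(-2) = 29 - 206 = -177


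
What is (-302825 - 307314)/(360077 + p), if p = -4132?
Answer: -610139/355945 ≈ -1.7141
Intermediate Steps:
(-302825 - 307314)/(360077 + p) = (-302825 - 307314)/(360077 - 4132) = -610139/355945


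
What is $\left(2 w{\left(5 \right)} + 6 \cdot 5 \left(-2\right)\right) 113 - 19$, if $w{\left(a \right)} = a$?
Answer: $-5669$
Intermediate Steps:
$\left(2 w{\left(5 \right)} + 6 \cdot 5 \left(-2\right)\right) 113 - 19 = \left(2 \cdot 5 + 6 \cdot 5 \left(-2\right)\right) 113 - 19 = \left(10 + 30 \left(-2\right)\right) 113 - 19 = \left(10 - 60\right) 113 - 19 = \left(-50\right) 113 - 19 = -5650 - 19 = -5669$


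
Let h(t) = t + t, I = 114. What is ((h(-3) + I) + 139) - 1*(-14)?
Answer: 261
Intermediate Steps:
h(t) = 2*t
((h(-3) + I) + 139) - 1*(-14) = ((2*(-3) + 114) + 139) - 1*(-14) = ((-6 + 114) + 139) + 14 = (108 + 139) + 14 = 247 + 14 = 261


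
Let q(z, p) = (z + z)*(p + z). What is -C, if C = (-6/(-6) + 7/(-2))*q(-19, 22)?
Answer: -285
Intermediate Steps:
q(z, p) = 2*z*(p + z) (q(z, p) = (2*z)*(p + z) = 2*z*(p + z))
C = 285 (C = (-6/(-6) + 7/(-2))*(2*(-19)*(22 - 19)) = (-6*(-1/6) + 7*(-1/2))*(2*(-19)*3) = (1 - 7/2)*(-114) = -5/2*(-114) = 285)
-C = -1*285 = -285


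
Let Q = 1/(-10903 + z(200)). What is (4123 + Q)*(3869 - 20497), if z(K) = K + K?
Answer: -720056717104/10503 ≈ -6.8557e+7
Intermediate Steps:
z(K) = 2*K
Q = -1/10503 (Q = 1/(-10903 + 2*200) = 1/(-10903 + 400) = 1/(-10503) = -1/10503 ≈ -9.5211e-5)
(4123 + Q)*(3869 - 20497) = (4123 - 1/10503)*(3869 - 20497) = (43303868/10503)*(-16628) = -720056717104/10503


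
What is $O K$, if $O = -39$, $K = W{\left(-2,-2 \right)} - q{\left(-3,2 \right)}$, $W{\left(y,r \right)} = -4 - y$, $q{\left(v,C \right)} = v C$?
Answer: $-156$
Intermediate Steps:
$q{\left(v,C \right)} = C v$
$K = 4$ ($K = \left(-4 - -2\right) - 2 \left(-3\right) = \left(-4 + 2\right) - -6 = -2 + 6 = 4$)
$O K = \left(-39\right) 4 = -156$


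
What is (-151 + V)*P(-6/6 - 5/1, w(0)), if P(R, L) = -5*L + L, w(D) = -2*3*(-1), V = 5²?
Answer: 3024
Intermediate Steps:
V = 25
w(D) = 6 (w(D) = -6*(-1) = 6)
P(R, L) = -4*L
(-151 + V)*P(-6/6 - 5/1, w(0)) = (-151 + 25)*(-4*6) = -126*(-24) = 3024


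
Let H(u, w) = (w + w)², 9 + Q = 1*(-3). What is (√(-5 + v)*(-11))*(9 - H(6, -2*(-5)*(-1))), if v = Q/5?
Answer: 4301*I*√185/5 ≈ 11700.0*I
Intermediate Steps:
Q = -12 (Q = -9 + 1*(-3) = -9 - 3 = -12)
H(u, w) = 4*w² (H(u, w) = (2*w)² = 4*w²)
v = -12/5 ≈ -2.4000
(√(-5 + v)*(-11))*(9 - H(6, -2*(-5)*(-1))) = (√(-5 - 12/5)*(-11))*(9 - 4*(-2*(-5)*(-1))²) = (√(-37/5)*(-11))*(9 - 4*(10*(-1))²) = ((I*√185/5)*(-11))*(9 - 4*(-10)²) = (-11*I*√185/5)*(9 - 4*100) = (-11*I*√185/5)*(9 - 1*400) = (-11*I*√185/5)*(9 - 400) = -11*I*√185/5*(-391) = 4301*I*√185/5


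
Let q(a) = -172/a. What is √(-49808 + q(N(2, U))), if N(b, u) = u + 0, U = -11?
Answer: 2*I*√1506219/11 ≈ 223.14*I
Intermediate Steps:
N(b, u) = u
√(-49808 + q(N(2, U))) = √(-49808 - 172/(-11)) = √(-49808 - 172*(-1/11)) = √(-49808 + 172/11) = √(-547716/11) = 2*I*√1506219/11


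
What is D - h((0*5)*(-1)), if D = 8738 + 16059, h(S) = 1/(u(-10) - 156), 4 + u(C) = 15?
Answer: 3595566/145 ≈ 24797.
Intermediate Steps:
u(C) = 11 (u(C) = -4 + 15 = 11)
h(S) = -1/145 (h(S) = 1/(11 - 156) = 1/(-145) = -1/145)
D = 24797
D - h((0*5)*(-1)) = 24797 - 1*(-1/145) = 24797 + 1/145 = 3595566/145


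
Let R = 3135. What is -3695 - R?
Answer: -6830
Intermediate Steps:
-3695 - R = -3695 - 1*3135 = -3695 - 3135 = -6830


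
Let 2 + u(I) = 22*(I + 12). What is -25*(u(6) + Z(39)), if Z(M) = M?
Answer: -10825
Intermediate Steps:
u(I) = 262 + 22*I (u(I) = -2 + 22*(I + 12) = -2 + 22*(12 + I) = -2 + (264 + 22*I) = 262 + 22*I)
-25*(u(6) + Z(39)) = -25*((262 + 22*6) + 39) = -25*((262 + 132) + 39) = -25*(394 + 39) = -25*433 = -10825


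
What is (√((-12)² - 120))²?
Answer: 24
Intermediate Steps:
(√((-12)² - 120))² = (√(144 - 120))² = (√24)² = (2*√6)² = 24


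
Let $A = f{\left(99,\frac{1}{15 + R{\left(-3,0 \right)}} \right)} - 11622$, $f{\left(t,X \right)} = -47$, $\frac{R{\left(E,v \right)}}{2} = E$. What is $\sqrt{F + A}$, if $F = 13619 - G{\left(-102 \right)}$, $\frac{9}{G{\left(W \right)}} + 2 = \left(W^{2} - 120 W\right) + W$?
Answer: $\frac{\sqrt{5054593965}}{1610} \approx 44.159$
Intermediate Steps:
$R{\left(E,v \right)} = 2 E$
$G{\left(W \right)} = \frac{9}{-2 + W^{2} - 119 W}$ ($G{\left(W \right)} = \frac{9}{-2 + \left(\left(W^{2} - 120 W\right) + W\right)} = \frac{9}{-2 + \left(W^{2} - 119 W\right)} = \frac{9}{-2 + W^{2} - 119 W}$)
$F = \frac{306972251}{22540}$ ($F = 13619 - \frac{9}{-2 + \left(-102\right)^{2} - -12138} = 13619 - \frac{9}{-2 + 10404 + 12138} = 13619 - \frac{9}{22540} = \frac{306972251}{22540} \approx 13619.0$)
$A = -11669$ ($A = -47 - 11622 = -11669$)
$\sqrt{F + A} = \sqrt{\frac{306972251}{22540} - 11669} = \sqrt{\frac{43952991}{22540}} = \frac{\sqrt{5054593965}}{1610}$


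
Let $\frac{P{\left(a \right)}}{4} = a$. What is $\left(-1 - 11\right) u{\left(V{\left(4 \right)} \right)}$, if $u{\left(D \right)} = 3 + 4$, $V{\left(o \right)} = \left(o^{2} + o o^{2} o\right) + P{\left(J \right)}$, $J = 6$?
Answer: $-84$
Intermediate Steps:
$P{\left(a \right)} = 4 a$
$V{\left(o \right)} = 24 + o^{2} + o^{4}$ ($V{\left(o \right)} = \left(o^{2} + o o^{2} o\right) + 4 \cdot 6 = \left(o^{2} + o^{3} o\right) + 24 = \left(o^{2} + o^{4}\right) + 24 = 24 + o^{2} + o^{4}$)
$u{\left(D \right)} = 7$
$\left(-1 - 11\right) u{\left(V{\left(4 \right)} \right)} = \left(-1 - 11\right) 7 = \left(-12\right) 7 = -84$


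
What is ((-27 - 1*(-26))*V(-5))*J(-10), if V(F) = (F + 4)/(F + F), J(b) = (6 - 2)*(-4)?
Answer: 8/5 ≈ 1.6000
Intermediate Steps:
J(b) = -16 (J(b) = 4*(-4) = -16)
V(F) = (4 + F)/(2*F) (V(F) = (4 + F)/((2*F)) = (4 + F)*(1/(2*F)) = (4 + F)/(2*F))
((-27 - 1*(-26))*V(-5))*J(-10) = ((-27 - 1*(-26))*((½)*(4 - 5)/(-5)))*(-16) = ((-27 + 26)*((½)*(-⅕)*(-1)))*(-16) = -1*⅒*(-16) = -⅒*(-16) = 8/5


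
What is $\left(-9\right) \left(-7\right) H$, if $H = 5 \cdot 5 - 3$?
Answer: $1386$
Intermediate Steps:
$H = 22$ ($H = 25 - 3 = 22$)
$\left(-9\right) \left(-7\right) H = \left(-9\right) \left(-7\right) 22 = 63 \cdot 22 = 1386$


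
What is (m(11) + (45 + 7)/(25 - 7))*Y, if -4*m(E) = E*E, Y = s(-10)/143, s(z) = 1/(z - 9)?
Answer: 985/97812 ≈ 0.010070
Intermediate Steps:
s(z) = 1/(-9 + z)
Y = -1/2717 (Y = 1/(-9 - 10*143) = (1/143)/(-19) = -1/19*1/143 = -1/2717 ≈ -0.00036805)
m(E) = -E²/4 (m(E) = -E*E/4 = -E²/4)
(m(11) + (45 + 7)/(25 - 7))*Y = (-¼*11² + (45 + 7)/(25 - 7))*(-1/2717) = (-¼*121 + 52/18)*(-1/2717) = (-121/4 + 52*(1/18))*(-1/2717) = (-121/4 + 26/9)*(-1/2717) = -985/36*(-1/2717) = 985/97812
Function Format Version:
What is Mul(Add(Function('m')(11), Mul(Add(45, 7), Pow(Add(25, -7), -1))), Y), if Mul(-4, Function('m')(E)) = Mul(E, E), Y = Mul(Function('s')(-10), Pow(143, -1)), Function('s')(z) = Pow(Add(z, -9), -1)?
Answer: Rational(985, 97812) ≈ 0.010070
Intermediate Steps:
Function('s')(z) = Pow(Add(-9, z), -1)
Y = Rational(-1, 2717) (Y = Mul(Pow(Add(-9, -10), -1), Pow(143, -1)) = Mul(Pow(-19, -1), Rational(1, 143)) = Mul(Rational(-1, 19), Rational(1, 143)) = Rational(-1, 2717) ≈ -0.00036805)
Function('m')(E) = Mul(Rational(-1, 4), Pow(E, 2)) (Function('m')(E) = Mul(Rational(-1, 4), Mul(E, E)) = Mul(Rational(-1, 4), Pow(E, 2)))
Mul(Add(Function('m')(11), Mul(Add(45, 7), Pow(Add(25, -7), -1))), Y) = Mul(Add(Mul(Rational(-1, 4), Pow(11, 2)), Mul(Add(45, 7), Pow(Add(25, -7), -1))), Rational(-1, 2717)) = Mul(Add(Mul(Rational(-1, 4), 121), Mul(52, Pow(18, -1))), Rational(-1, 2717)) = Mul(Add(Rational(-121, 4), Mul(52, Rational(1, 18))), Rational(-1, 2717)) = Mul(Add(Rational(-121, 4), Rational(26, 9)), Rational(-1, 2717)) = Mul(Rational(-985, 36), Rational(-1, 2717)) = Rational(985, 97812)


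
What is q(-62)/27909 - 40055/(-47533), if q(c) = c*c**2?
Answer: -10210549829/1326598497 ≈ -7.6968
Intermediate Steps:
q(c) = c**3
q(-62)/27909 - 40055/(-47533) = (-62)**3/27909 - 40055/(-47533) = -238328*1/27909 - 40055*(-1/47533) = -238328/27909 + 40055/47533 = -10210549829/1326598497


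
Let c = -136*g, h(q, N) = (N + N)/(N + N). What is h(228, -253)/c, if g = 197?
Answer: -1/26792 ≈ -3.7325e-5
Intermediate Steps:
h(q, N) = 1 (h(q, N) = (2*N)/((2*N)) = (2*N)*(1/(2*N)) = 1)
c = -26792 (c = -136*197 = -26792)
h(228, -253)/c = 1/(-26792) = 1*(-1/26792) = -1/26792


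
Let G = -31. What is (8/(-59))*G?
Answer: 248/59 ≈ 4.2034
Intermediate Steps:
(8/(-59))*G = (8/(-59))*(-31) = (8*(-1/59))*(-31) = -8/59*(-31) = 248/59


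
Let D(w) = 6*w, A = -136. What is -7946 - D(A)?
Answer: -7130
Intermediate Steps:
-7946 - D(A) = -7946 - 6*(-136) = -7946 - 1*(-816) = -7946 + 816 = -7130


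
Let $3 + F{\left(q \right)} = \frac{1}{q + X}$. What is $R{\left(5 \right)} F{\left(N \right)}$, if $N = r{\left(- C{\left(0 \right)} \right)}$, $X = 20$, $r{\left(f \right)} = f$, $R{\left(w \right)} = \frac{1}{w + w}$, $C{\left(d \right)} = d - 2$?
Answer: $- \frac{13}{44} \approx -0.29545$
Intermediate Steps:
$C{\left(d \right)} = -2 + d$
$R{\left(w \right)} = \frac{1}{2 w}$
$N = 2$ ($N = - (-2 + 0) = \left(-1\right) \left(-2\right) = 2$)
$F{\left(q \right)} = -3 + \frac{1}{20 + q}$ ($F{\left(q \right)} = -3 + \frac{1}{q + 20} = -3 + \frac{1}{20 + q}$)
$R{\left(5 \right)} F{\left(N \right)} = \frac{1}{2 \cdot 5} \frac{-59 - 6}{20 + 2} = \frac{1}{2} \cdot \frac{1}{5} \frac{-59 - 6}{22} = \frac{\frac{1}{22} \left(-65\right)}{10} = \frac{1}{10} \left(- \frac{65}{22}\right) = - \frac{13}{44}$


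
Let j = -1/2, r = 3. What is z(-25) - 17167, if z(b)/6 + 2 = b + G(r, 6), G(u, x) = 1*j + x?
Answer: -17296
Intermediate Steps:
j = -½ (j = -1*½ = -½ ≈ -0.50000)
G(u, x) = -½ + x (G(u, x) = 1*(-½) + x = -½ + x)
z(b) = 21 + 6*b (z(b) = -12 + 6*(b + (-½ + 6)) = -12 + 6*(b + 11/2) = -12 + 6*(11/2 + b) = -12 + (33 + 6*b) = 21 + 6*b)
z(-25) - 17167 = (21 + 6*(-25)) - 17167 = (21 - 150) - 17167 = -129 - 17167 = -17296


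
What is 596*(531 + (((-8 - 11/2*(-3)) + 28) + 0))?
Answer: 338230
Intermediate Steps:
596*(531 + (((-8 - 11/2*(-3)) + 28) + 0)) = 596*(531 + (((-8 + 33/2) + 28) + 0)) = 596*(531 + ((17/2 + 28) + 0)) = 596*(531 + (73/2 + 0)) = 596*(531 + 73/2) = 596*(1135/2) = 338230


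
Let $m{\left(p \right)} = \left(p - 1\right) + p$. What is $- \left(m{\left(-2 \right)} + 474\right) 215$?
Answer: $-100835$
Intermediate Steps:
$m{\left(p \right)} = -1 + 2 p$ ($m{\left(p \right)} = \left(-1 + p\right) + p = -1 + 2 p$)
$- \left(m{\left(-2 \right)} + 474\right) 215 = - \left(\left(-1 + 2 \left(-2\right)\right) + 474\right) 215 = - \left(\left(-1 - 4\right) + 474\right) 215 = - \left(-5 + 474\right) 215 = - 469 \cdot 215 = \left(-1\right) 100835 = -100835$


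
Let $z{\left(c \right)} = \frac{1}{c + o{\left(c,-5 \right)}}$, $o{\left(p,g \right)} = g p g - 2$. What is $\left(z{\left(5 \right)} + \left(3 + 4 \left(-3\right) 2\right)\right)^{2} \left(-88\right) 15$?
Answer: $- \frac{1191294885}{2048} \approx -5.8169 \cdot 10^{5}$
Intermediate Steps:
$o{\left(p,g \right)} = -2 + p g^{2}$ ($o{\left(p,g \right)} = p g^{2} - 2 = -2 + p g^{2}$)
$z{\left(c \right)} = \frac{1}{-2 + 26 c}$ ($z{\left(c \right)} = \frac{1}{c + \left(-2 + c \left(-5\right)^{2}\right)} = \frac{1}{c + \left(-2 + c 25\right)} = \frac{1}{c + \left(-2 + 25 c\right)} = \frac{1}{-2 + 26 c}$)
$\left(z{\left(5 \right)} + \left(3 + 4 \left(-3\right) 2\right)\right)^{2} \left(-88\right) 15 = \left(\frac{1}{2 \left(-1 + 13 \cdot 5\right)} + \left(3 + 4 \left(-3\right) 2\right)\right)^{2} \left(-88\right) 15 = \left(\frac{1}{2 \left(-1 + 65\right)} + \left(3 - 24\right)\right)^{2} \left(-88\right) 15 = \left(\frac{1}{2 \cdot 64} + \left(3 - 24\right)\right)^{2} \left(-88\right) 15 = \left(\frac{1}{2} \cdot \frac{1}{64} - 21\right)^{2} \left(-88\right) 15 = \left(\frac{1}{128} - 21\right)^{2} \left(-88\right) 15 = \left(- \frac{2687}{128}\right)^{2} \left(-88\right) 15 = \frac{7219969}{16384} \left(-88\right) 15 = \left(- \frac{79419659}{2048}\right) 15 = - \frac{1191294885}{2048}$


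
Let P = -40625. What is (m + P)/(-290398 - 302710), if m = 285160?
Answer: -244535/593108 ≈ -0.41229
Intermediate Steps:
(m + P)/(-290398 - 302710) = (285160 - 40625)/(-290398 - 302710) = 244535/(-593108) = 244535*(-1/593108) = -244535/593108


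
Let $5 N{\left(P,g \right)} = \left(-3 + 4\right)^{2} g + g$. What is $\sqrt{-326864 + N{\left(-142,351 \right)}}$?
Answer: $\frac{i \sqrt{8168090}}{5} \approx 571.6 i$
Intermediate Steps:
$N{\left(P,g \right)} = \frac{2 g}{5}$ ($N{\left(P,g \right)} = \frac{\left(-3 + 4\right)^{2} g + g}{5} = \frac{1^{2} g + g}{5} = \frac{1 g + g}{5} = \frac{g + g}{5} = \frac{2 g}{5}$)
$\sqrt{-326864 + N{\left(-142,351 \right)}} = \sqrt{-326864 + \frac{2}{5} \cdot 351} = \sqrt{-326864 + \frac{702}{5}} = \sqrt{- \frac{1633618}{5}} = \frac{i \sqrt{8168090}}{5}$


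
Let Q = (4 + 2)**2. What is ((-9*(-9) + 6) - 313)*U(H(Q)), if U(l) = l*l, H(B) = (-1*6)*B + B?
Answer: -7322400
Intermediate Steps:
Q = 36 (Q = 6**2 = 36)
H(B) = -5*B (H(B) = -6*B + B = -5*B)
U(l) = l**2
((-9*(-9) + 6) - 313)*U(H(Q)) = ((-9*(-9) + 6) - 313)*(-5*36)**2 = ((81 + 6) - 313)*(-180)**2 = (87 - 313)*32400 = -226*32400 = -7322400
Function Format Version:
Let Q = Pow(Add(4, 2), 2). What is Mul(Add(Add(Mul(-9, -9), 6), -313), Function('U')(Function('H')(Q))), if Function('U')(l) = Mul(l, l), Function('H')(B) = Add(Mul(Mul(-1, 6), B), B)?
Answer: -7322400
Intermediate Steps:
Q = 36 (Q = Pow(6, 2) = 36)
Function('H')(B) = Mul(-5, B) (Function('H')(B) = Add(Mul(-6, B), B) = Mul(-5, B))
Function('U')(l) = Pow(l, 2)
Mul(Add(Add(Mul(-9, -9), 6), -313), Function('U')(Function('H')(Q))) = Mul(Add(Add(Mul(-9, -9), 6), -313), Pow(Mul(-5, 36), 2)) = Mul(Add(Add(81, 6), -313), Pow(-180, 2)) = Mul(Add(87, -313), 32400) = Mul(-226, 32400) = -7322400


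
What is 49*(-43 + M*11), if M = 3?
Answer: -490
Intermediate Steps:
49*(-43 + M*11) = 49*(-43 + 3*11) = 49*(-43 + 33) = 49*(-10) = -490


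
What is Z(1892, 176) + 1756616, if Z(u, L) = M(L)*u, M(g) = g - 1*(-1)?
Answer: 2091500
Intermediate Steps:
M(g) = 1 + g (M(g) = g + 1 = 1 + g)
Z(u, L) = u*(1 + L) (Z(u, L) = (1 + L)*u = u*(1 + L))
Z(1892, 176) + 1756616 = 1892*(1 + 176) + 1756616 = 1892*177 + 1756616 = 334884 + 1756616 = 2091500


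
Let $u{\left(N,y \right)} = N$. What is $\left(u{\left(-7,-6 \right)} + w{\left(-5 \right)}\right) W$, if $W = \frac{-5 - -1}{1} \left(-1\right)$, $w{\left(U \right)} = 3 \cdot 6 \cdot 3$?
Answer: $188$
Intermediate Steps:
$w{\left(U \right)} = 54$ ($w{\left(U \right)} = 18 \cdot 3 = 54$)
$W = 4$ ($W = 1 \left(-5 + 1\right) \left(-1\right) = 1 \left(-4\right) \left(-1\right) = \left(-4\right) \left(-1\right) = 4$)
$\left(u{\left(-7,-6 \right)} + w{\left(-5 \right)}\right) W = \left(-7 + 54\right) 4 = 47 \cdot 4 = 188$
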